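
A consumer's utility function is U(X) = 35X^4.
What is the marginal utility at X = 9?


MU = dU/dX = 35*4*X^(4-1)
MU = 140*X^3
At X = 9:
MU = 140 * 9^3
MU = 140 * 729 = 102060

102060


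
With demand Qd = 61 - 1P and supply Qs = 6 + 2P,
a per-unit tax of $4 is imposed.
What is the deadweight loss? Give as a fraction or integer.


Pre-tax equilibrium quantity: Q* = 128/3
Post-tax equilibrium quantity: Q_tax = 40
Reduction in quantity: Q* - Q_tax = 8/3
DWL = (1/2) * tax * (Q* - Q_tax)
DWL = (1/2) * 4 * 8/3 = 16/3

16/3


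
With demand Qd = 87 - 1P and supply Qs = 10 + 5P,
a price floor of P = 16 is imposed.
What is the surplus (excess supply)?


At P = 16:
Qd = 87 - 1*16 = 71
Qs = 10 + 5*16 = 90
Surplus = Qs - Qd = 90 - 71 = 19

19


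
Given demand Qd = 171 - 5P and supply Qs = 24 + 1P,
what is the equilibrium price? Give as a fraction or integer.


At equilibrium, Qd = Qs.
171 - 5P = 24 + 1P
171 - 24 = 5P + 1P
147 = 6P
P* = 147/6 = 49/2

49/2


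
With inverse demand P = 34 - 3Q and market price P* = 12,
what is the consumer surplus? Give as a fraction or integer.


Maximum willingness to pay (at Q=0): P_max = 34
Quantity demanded at P* = 12:
Q* = (34 - 12)/3 = 22/3
CS = (1/2) * Q* * (P_max - P*)
CS = (1/2) * 22/3 * (34 - 12)
CS = (1/2) * 22/3 * 22 = 242/3

242/3


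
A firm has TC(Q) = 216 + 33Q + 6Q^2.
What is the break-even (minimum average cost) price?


AC(Q) = 216/Q + 33 + 6Q
To minimize: dAC/dQ = -216/Q^2 + 6 = 0
Q^2 = 216/6 = 36
Q* = 6
Min AC = 216/6 + 33 + 6*6
Min AC = 36 + 33 + 36 = 105

105


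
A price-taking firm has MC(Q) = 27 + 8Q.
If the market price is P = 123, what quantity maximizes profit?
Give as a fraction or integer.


In perfect competition, profit is maximized where P = MC.
123 = 27 + 8Q
96 = 8Q
Q* = 96/8 = 12

12


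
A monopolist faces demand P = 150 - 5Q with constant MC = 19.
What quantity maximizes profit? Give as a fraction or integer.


TR = P*Q = (150 - 5Q)Q = 150Q - 5Q^2
MR = dTR/dQ = 150 - 10Q
Set MR = MC:
150 - 10Q = 19
131 = 10Q
Q* = 131/10 = 131/10

131/10


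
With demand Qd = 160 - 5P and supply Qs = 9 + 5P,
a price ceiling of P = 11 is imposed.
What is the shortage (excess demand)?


At P = 11:
Qd = 160 - 5*11 = 105
Qs = 9 + 5*11 = 64
Shortage = Qd - Qs = 105 - 64 = 41

41


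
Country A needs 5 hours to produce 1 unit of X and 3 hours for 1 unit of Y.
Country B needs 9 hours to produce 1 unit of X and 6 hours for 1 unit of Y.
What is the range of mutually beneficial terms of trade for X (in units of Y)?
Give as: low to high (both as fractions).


Opportunity cost of X for Country A = hours_X / hours_Y = 5/3 = 5/3 units of Y
Opportunity cost of X for Country B = hours_X / hours_Y = 9/6 = 3/2 units of Y
Terms of trade must be between the two opportunity costs.
Range: 3/2 to 5/3

3/2 to 5/3


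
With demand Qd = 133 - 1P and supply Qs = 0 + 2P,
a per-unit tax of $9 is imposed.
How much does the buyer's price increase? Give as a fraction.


With a per-unit tax, the buyer's price increase depends on relative slopes.
Supply slope: d = 2, Demand slope: b = 1
Buyer's price increase = d * tax / (b + d)
= 2 * 9 / (1 + 2)
= 18 / 3 = 6

6


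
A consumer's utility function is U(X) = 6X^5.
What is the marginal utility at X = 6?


MU = dU/dX = 6*5*X^(5-1)
MU = 30*X^4
At X = 6:
MU = 30 * 6^4
MU = 30 * 1296 = 38880

38880


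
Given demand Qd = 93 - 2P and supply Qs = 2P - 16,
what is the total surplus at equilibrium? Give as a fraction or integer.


Find equilibrium: 93 - 2P = 2P - 16
93 + 16 = 4P
P* = 109/4 = 109/4
Q* = 2*109/4 - 16 = 77/2
Inverse demand: P = 93/2 - Q/2, so P_max = 93/2
Inverse supply: P = 8 + Q/2, so P_min = 8
CS = (1/2) * 77/2 * (93/2 - 109/4) = 5929/16
PS = (1/2) * 77/2 * (109/4 - 8) = 5929/16
TS = CS + PS = 5929/16 + 5929/16 = 5929/8

5929/8


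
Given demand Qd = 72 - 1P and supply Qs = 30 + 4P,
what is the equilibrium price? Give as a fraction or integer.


At equilibrium, Qd = Qs.
72 - 1P = 30 + 4P
72 - 30 = 1P + 4P
42 = 5P
P* = 42/5 = 42/5

42/5


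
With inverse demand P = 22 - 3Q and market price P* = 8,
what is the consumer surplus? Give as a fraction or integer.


Maximum willingness to pay (at Q=0): P_max = 22
Quantity demanded at P* = 8:
Q* = (22 - 8)/3 = 14/3
CS = (1/2) * Q* * (P_max - P*)
CS = (1/2) * 14/3 * (22 - 8)
CS = (1/2) * 14/3 * 14 = 98/3

98/3


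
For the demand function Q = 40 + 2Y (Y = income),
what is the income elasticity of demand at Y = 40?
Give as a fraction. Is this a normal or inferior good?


dQ/dY = 2
At Y = 40: Q = 40 + 2*40 = 120
Ey = (dQ/dY)(Y/Q) = 2 * 40 / 120 = 2/3
Since Ey > 0, this is a normal good.

2/3 (normal good)


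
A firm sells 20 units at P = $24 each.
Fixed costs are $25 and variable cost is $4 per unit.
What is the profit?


Total Revenue = P * Q = 24 * 20 = $480
Total Cost = FC + VC*Q = 25 + 4*20 = $105
Profit = TR - TC = 480 - 105 = $375

$375


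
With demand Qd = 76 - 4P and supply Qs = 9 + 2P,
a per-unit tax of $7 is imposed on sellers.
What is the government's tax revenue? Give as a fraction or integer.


With tax on sellers, new supply: Qs' = 9 + 2(P - 7)
= 2P - 5
New equilibrium quantity:
Q_new = 22
Tax revenue = tax * Q_new = 7 * 22 = 154

154


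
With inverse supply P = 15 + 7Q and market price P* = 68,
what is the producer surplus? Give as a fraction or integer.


Minimum supply price (at Q=0): P_min = 15
Quantity supplied at P* = 68:
Q* = (68 - 15)/7 = 53/7
PS = (1/2) * Q* * (P* - P_min)
PS = (1/2) * 53/7 * (68 - 15)
PS = (1/2) * 53/7 * 53 = 2809/14

2809/14


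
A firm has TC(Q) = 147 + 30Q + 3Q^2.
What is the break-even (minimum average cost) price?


AC(Q) = 147/Q + 30 + 3Q
To minimize: dAC/dQ = -147/Q^2 + 3 = 0
Q^2 = 147/3 = 49
Q* = 7
Min AC = 147/7 + 30 + 3*7
Min AC = 21 + 30 + 21 = 72

72


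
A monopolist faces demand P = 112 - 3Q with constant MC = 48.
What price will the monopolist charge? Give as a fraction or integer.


MR = 112 - 6Q
Set MR = MC: 112 - 6Q = 48
Q* = 32/3
Substitute into demand:
P* = 112 - 3*32/3 = 80

80


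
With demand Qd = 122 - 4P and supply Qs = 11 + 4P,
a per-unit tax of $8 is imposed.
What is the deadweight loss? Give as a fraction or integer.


Pre-tax equilibrium quantity: Q* = 133/2
Post-tax equilibrium quantity: Q_tax = 101/2
Reduction in quantity: Q* - Q_tax = 16
DWL = (1/2) * tax * (Q* - Q_tax)
DWL = (1/2) * 8 * 16 = 64

64


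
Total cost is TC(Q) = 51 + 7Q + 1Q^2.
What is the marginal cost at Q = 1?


MC = dTC/dQ = 7 + 2*1*Q
At Q = 1:
MC = 7 + 2*1
MC = 7 + 2 = 9

9


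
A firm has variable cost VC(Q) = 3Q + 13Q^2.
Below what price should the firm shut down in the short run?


AVC(Q) = VC(Q)/Q = 3 + 13Q
AVC is increasing in Q, so minimum AVC is at Q -> 0+.
Min AVC = 3
The firm should shut down if P < 3.

3


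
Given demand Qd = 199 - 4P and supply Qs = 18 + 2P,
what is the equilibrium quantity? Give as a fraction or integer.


First find equilibrium price:
199 - 4P = 18 + 2P
P* = 181/6 = 181/6
Then substitute into demand:
Q* = 199 - 4 * 181/6 = 235/3

235/3


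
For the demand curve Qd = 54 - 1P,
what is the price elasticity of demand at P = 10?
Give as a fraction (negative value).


dQ/dP = -1
At P = 10: Q = 54 - 1*10 = 44
E = (dQ/dP)(P/Q) = (-1)(10/44) = -5/22

-5/22


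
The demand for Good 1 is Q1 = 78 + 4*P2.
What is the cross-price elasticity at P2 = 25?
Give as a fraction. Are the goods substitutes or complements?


dQ1/dP2 = 4
At P2 = 25: Q1 = 78 + 4*25 = 178
Exy = (dQ1/dP2)(P2/Q1) = 4 * 25 / 178 = 50/89
Since Exy > 0, the goods are substitutes.

50/89 (substitutes)


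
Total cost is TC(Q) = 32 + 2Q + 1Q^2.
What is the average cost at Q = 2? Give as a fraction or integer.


TC(2) = 32 + 2*2 + 1*2^2
TC(2) = 32 + 4 + 4 = 40
AC = TC/Q = 40/2 = 20

20


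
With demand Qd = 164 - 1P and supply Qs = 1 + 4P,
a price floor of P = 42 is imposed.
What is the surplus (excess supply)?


At P = 42:
Qd = 164 - 1*42 = 122
Qs = 1 + 4*42 = 169
Surplus = Qs - Qd = 169 - 122 = 47

47


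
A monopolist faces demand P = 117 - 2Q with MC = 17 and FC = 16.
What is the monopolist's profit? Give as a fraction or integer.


MR = MC: 117 - 4Q = 17
Q* = 25
P* = 117 - 2*25 = 67
Profit = (P* - MC)*Q* - FC
= (67 - 17)*25 - 16
= 50*25 - 16
= 1250 - 16 = 1234

1234


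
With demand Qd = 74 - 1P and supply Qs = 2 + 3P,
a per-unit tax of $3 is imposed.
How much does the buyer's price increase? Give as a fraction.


With a per-unit tax, the buyer's price increase depends on relative slopes.
Supply slope: d = 3, Demand slope: b = 1
Buyer's price increase = d * tax / (b + d)
= 3 * 3 / (1 + 3)
= 9 / 4 = 9/4

9/4


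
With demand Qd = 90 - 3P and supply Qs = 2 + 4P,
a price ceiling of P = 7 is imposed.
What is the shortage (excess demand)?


At P = 7:
Qd = 90 - 3*7 = 69
Qs = 2 + 4*7 = 30
Shortage = Qd - Qs = 69 - 30 = 39

39


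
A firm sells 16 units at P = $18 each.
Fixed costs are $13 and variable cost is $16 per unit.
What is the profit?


Total Revenue = P * Q = 18 * 16 = $288
Total Cost = FC + VC*Q = 13 + 16*16 = $269
Profit = TR - TC = 288 - 269 = $19

$19


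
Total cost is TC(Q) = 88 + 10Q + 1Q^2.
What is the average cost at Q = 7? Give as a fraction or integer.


TC(7) = 88 + 10*7 + 1*7^2
TC(7) = 88 + 70 + 49 = 207
AC = TC/Q = 207/7 = 207/7

207/7


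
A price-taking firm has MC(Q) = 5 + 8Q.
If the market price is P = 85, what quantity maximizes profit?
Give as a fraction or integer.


In perfect competition, profit is maximized where P = MC.
85 = 5 + 8Q
80 = 8Q
Q* = 80/8 = 10

10


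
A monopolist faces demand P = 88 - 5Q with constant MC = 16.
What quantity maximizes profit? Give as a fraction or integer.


TR = P*Q = (88 - 5Q)Q = 88Q - 5Q^2
MR = dTR/dQ = 88 - 10Q
Set MR = MC:
88 - 10Q = 16
72 = 10Q
Q* = 72/10 = 36/5

36/5


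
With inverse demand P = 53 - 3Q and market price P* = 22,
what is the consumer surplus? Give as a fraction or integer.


Maximum willingness to pay (at Q=0): P_max = 53
Quantity demanded at P* = 22:
Q* = (53 - 22)/3 = 31/3
CS = (1/2) * Q* * (P_max - P*)
CS = (1/2) * 31/3 * (53 - 22)
CS = (1/2) * 31/3 * 31 = 961/6

961/6


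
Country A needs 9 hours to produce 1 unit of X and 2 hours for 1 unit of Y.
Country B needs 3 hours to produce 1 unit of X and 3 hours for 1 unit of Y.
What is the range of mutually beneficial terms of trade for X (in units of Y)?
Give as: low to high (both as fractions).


Opportunity cost of X for Country A = hours_X / hours_Y = 9/2 = 9/2 units of Y
Opportunity cost of X for Country B = hours_X / hours_Y = 3/3 = 1 units of Y
Terms of trade must be between the two opportunity costs.
Range: 1 to 9/2

1 to 9/2


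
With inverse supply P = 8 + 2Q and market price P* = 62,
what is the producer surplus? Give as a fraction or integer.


Minimum supply price (at Q=0): P_min = 8
Quantity supplied at P* = 62:
Q* = (62 - 8)/2 = 27
PS = (1/2) * Q* * (P* - P_min)
PS = (1/2) * 27 * (62 - 8)
PS = (1/2) * 27 * 54 = 729

729


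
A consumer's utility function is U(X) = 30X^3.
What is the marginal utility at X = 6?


MU = dU/dX = 30*3*X^(3-1)
MU = 90*X^2
At X = 6:
MU = 90 * 6^2
MU = 90 * 36 = 3240

3240


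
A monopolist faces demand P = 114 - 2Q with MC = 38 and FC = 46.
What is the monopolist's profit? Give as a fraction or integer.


MR = MC: 114 - 4Q = 38
Q* = 19
P* = 114 - 2*19 = 76
Profit = (P* - MC)*Q* - FC
= (76 - 38)*19 - 46
= 38*19 - 46
= 722 - 46 = 676

676


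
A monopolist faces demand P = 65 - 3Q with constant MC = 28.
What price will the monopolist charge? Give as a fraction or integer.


MR = 65 - 6Q
Set MR = MC: 65 - 6Q = 28
Q* = 37/6
Substitute into demand:
P* = 65 - 3*37/6 = 93/2

93/2


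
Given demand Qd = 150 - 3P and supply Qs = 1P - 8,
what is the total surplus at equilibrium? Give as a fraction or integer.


Find equilibrium: 150 - 3P = 1P - 8
150 + 8 = 4P
P* = 158/4 = 79/2
Q* = 1*79/2 - 8 = 63/2
Inverse demand: P = 50 - Q/3, so P_max = 50
Inverse supply: P = 8 + Q/1, so P_min = 8
CS = (1/2) * 63/2 * (50 - 79/2) = 1323/8
PS = (1/2) * 63/2 * (79/2 - 8) = 3969/8
TS = CS + PS = 1323/8 + 3969/8 = 1323/2

1323/2


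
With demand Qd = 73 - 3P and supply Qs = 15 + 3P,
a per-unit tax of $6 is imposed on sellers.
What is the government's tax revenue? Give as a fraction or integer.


With tax on sellers, new supply: Qs' = 15 + 3(P - 6)
= 3P - 3
New equilibrium quantity:
Q_new = 35
Tax revenue = tax * Q_new = 6 * 35 = 210

210


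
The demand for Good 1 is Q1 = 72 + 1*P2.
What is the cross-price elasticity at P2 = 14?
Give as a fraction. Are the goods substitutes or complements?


dQ1/dP2 = 1
At P2 = 14: Q1 = 72 + 1*14 = 86
Exy = (dQ1/dP2)(P2/Q1) = 1 * 14 / 86 = 7/43
Since Exy > 0, the goods are substitutes.

7/43 (substitutes)


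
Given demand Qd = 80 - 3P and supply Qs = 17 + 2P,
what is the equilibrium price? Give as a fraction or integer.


At equilibrium, Qd = Qs.
80 - 3P = 17 + 2P
80 - 17 = 3P + 2P
63 = 5P
P* = 63/5 = 63/5

63/5


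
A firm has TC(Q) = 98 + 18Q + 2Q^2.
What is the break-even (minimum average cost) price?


AC(Q) = 98/Q + 18 + 2Q
To minimize: dAC/dQ = -98/Q^2 + 2 = 0
Q^2 = 98/2 = 49
Q* = 7
Min AC = 98/7 + 18 + 2*7
Min AC = 14 + 18 + 14 = 46

46


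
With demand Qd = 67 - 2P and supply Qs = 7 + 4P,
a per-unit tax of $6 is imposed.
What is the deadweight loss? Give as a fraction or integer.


Pre-tax equilibrium quantity: Q* = 47
Post-tax equilibrium quantity: Q_tax = 39
Reduction in quantity: Q* - Q_tax = 8
DWL = (1/2) * tax * (Q* - Q_tax)
DWL = (1/2) * 6 * 8 = 24

24


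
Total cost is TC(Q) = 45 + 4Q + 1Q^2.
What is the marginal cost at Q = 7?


MC = dTC/dQ = 4 + 2*1*Q
At Q = 7:
MC = 4 + 2*7
MC = 4 + 14 = 18

18


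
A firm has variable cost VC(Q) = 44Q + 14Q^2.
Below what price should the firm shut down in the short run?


AVC(Q) = VC(Q)/Q = 44 + 14Q
AVC is increasing in Q, so minimum AVC is at Q -> 0+.
Min AVC = 44
The firm should shut down if P < 44.

44


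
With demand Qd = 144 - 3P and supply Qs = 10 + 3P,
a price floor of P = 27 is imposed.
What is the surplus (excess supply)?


At P = 27:
Qd = 144 - 3*27 = 63
Qs = 10 + 3*27 = 91
Surplus = Qs - Qd = 91 - 63 = 28

28


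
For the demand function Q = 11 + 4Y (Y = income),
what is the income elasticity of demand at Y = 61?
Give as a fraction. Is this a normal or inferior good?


dQ/dY = 4
At Y = 61: Q = 11 + 4*61 = 255
Ey = (dQ/dY)(Y/Q) = 4 * 61 / 255 = 244/255
Since Ey > 0, this is a normal good.

244/255 (normal good)


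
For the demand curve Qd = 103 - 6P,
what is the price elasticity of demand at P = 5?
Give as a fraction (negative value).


dQ/dP = -6
At P = 5: Q = 103 - 6*5 = 73
E = (dQ/dP)(P/Q) = (-6)(5/73) = -30/73

-30/73


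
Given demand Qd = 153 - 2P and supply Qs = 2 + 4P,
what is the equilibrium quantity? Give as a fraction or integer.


First find equilibrium price:
153 - 2P = 2 + 4P
P* = 151/6 = 151/6
Then substitute into demand:
Q* = 153 - 2 * 151/6 = 308/3

308/3


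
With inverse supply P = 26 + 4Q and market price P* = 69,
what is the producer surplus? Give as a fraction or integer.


Minimum supply price (at Q=0): P_min = 26
Quantity supplied at P* = 69:
Q* = (69 - 26)/4 = 43/4
PS = (1/2) * Q* * (P* - P_min)
PS = (1/2) * 43/4 * (69 - 26)
PS = (1/2) * 43/4 * 43 = 1849/8

1849/8


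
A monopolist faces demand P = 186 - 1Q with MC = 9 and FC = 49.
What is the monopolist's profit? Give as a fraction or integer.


MR = MC: 186 - 2Q = 9
Q* = 177/2
P* = 186 - 1*177/2 = 195/2
Profit = (P* - MC)*Q* - FC
= (195/2 - 9)*177/2 - 49
= 177/2*177/2 - 49
= 31329/4 - 49 = 31133/4

31133/4


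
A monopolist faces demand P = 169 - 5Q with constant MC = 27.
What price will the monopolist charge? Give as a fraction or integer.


MR = 169 - 10Q
Set MR = MC: 169 - 10Q = 27
Q* = 71/5
Substitute into demand:
P* = 169 - 5*71/5 = 98

98


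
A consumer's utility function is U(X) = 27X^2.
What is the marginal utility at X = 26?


MU = dU/dX = 27*2*X^(2-1)
MU = 54*X^1
At X = 26:
MU = 54 * 26^1
MU = 54 * 26 = 1404

1404


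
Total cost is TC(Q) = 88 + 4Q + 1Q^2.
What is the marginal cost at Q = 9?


MC = dTC/dQ = 4 + 2*1*Q
At Q = 9:
MC = 4 + 2*9
MC = 4 + 18 = 22

22


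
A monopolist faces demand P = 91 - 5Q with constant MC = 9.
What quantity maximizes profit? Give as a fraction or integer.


TR = P*Q = (91 - 5Q)Q = 91Q - 5Q^2
MR = dTR/dQ = 91 - 10Q
Set MR = MC:
91 - 10Q = 9
82 = 10Q
Q* = 82/10 = 41/5

41/5


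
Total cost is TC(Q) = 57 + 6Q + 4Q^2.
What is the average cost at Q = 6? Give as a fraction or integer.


TC(6) = 57 + 6*6 + 4*6^2
TC(6) = 57 + 36 + 144 = 237
AC = TC/Q = 237/6 = 79/2

79/2


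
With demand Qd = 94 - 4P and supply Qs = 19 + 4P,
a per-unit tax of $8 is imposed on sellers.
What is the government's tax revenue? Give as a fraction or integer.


With tax on sellers, new supply: Qs' = 19 + 4(P - 8)
= 4P - 13
New equilibrium quantity:
Q_new = 81/2
Tax revenue = tax * Q_new = 8 * 81/2 = 324

324


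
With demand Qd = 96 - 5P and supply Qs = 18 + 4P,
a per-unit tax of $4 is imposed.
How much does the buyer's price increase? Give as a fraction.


With a per-unit tax, the buyer's price increase depends on relative slopes.
Supply slope: d = 4, Demand slope: b = 5
Buyer's price increase = d * tax / (b + d)
= 4 * 4 / (5 + 4)
= 16 / 9 = 16/9

16/9


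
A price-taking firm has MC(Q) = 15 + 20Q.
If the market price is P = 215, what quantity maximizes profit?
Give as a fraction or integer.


In perfect competition, profit is maximized where P = MC.
215 = 15 + 20Q
200 = 20Q
Q* = 200/20 = 10

10


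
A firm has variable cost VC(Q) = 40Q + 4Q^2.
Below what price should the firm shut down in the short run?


AVC(Q) = VC(Q)/Q = 40 + 4Q
AVC is increasing in Q, so minimum AVC is at Q -> 0+.
Min AVC = 40
The firm should shut down if P < 40.

40


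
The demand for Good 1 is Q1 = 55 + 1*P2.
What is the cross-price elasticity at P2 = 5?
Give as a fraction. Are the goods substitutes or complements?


dQ1/dP2 = 1
At P2 = 5: Q1 = 55 + 1*5 = 60
Exy = (dQ1/dP2)(P2/Q1) = 1 * 5 / 60 = 1/12
Since Exy > 0, the goods are substitutes.

1/12 (substitutes)


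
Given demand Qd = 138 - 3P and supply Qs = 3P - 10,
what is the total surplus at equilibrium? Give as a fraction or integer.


Find equilibrium: 138 - 3P = 3P - 10
138 + 10 = 6P
P* = 148/6 = 74/3
Q* = 3*74/3 - 10 = 64
Inverse demand: P = 46 - Q/3, so P_max = 46
Inverse supply: P = 10/3 + Q/3, so P_min = 10/3
CS = (1/2) * 64 * (46 - 74/3) = 2048/3
PS = (1/2) * 64 * (74/3 - 10/3) = 2048/3
TS = CS + PS = 2048/3 + 2048/3 = 4096/3

4096/3


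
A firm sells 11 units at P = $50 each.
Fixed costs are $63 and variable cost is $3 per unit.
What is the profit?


Total Revenue = P * Q = 50 * 11 = $550
Total Cost = FC + VC*Q = 63 + 3*11 = $96
Profit = TR - TC = 550 - 96 = $454

$454


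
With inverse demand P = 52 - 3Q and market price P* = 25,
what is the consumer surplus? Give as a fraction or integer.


Maximum willingness to pay (at Q=0): P_max = 52
Quantity demanded at P* = 25:
Q* = (52 - 25)/3 = 9
CS = (1/2) * Q* * (P_max - P*)
CS = (1/2) * 9 * (52 - 25)
CS = (1/2) * 9 * 27 = 243/2

243/2


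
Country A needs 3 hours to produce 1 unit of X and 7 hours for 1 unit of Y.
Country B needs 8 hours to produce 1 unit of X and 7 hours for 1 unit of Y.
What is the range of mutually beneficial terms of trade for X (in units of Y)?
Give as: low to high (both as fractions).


Opportunity cost of X for Country A = hours_X / hours_Y = 3/7 = 3/7 units of Y
Opportunity cost of X for Country B = hours_X / hours_Y = 8/7 = 8/7 units of Y
Terms of trade must be between the two opportunity costs.
Range: 3/7 to 8/7

3/7 to 8/7


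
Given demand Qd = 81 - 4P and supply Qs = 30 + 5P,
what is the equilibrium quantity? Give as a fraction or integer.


First find equilibrium price:
81 - 4P = 30 + 5P
P* = 51/9 = 17/3
Then substitute into demand:
Q* = 81 - 4 * 17/3 = 175/3

175/3


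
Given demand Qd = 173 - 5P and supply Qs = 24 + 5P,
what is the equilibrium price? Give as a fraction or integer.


At equilibrium, Qd = Qs.
173 - 5P = 24 + 5P
173 - 24 = 5P + 5P
149 = 10P
P* = 149/10 = 149/10

149/10


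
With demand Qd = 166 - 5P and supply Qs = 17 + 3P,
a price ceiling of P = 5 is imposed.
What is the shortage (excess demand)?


At P = 5:
Qd = 166 - 5*5 = 141
Qs = 17 + 3*5 = 32
Shortage = Qd - Qs = 141 - 32 = 109

109


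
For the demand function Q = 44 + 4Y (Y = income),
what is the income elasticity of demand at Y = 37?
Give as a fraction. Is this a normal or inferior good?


dQ/dY = 4
At Y = 37: Q = 44 + 4*37 = 192
Ey = (dQ/dY)(Y/Q) = 4 * 37 / 192 = 37/48
Since Ey > 0, this is a normal good.

37/48 (normal good)


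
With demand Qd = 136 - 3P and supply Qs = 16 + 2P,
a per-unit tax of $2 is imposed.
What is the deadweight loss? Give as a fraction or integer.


Pre-tax equilibrium quantity: Q* = 64
Post-tax equilibrium quantity: Q_tax = 308/5
Reduction in quantity: Q* - Q_tax = 12/5
DWL = (1/2) * tax * (Q* - Q_tax)
DWL = (1/2) * 2 * 12/5 = 12/5

12/5


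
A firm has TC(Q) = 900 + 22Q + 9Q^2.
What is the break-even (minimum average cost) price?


AC(Q) = 900/Q + 22 + 9Q
To minimize: dAC/dQ = -900/Q^2 + 9 = 0
Q^2 = 900/9 = 100
Q* = 10
Min AC = 900/10 + 22 + 9*10
Min AC = 90 + 22 + 90 = 202

202


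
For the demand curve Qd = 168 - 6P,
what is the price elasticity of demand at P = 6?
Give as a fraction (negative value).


dQ/dP = -6
At P = 6: Q = 168 - 6*6 = 132
E = (dQ/dP)(P/Q) = (-6)(6/132) = -3/11

-3/11


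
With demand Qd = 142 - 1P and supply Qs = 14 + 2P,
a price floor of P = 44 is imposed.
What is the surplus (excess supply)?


At P = 44:
Qd = 142 - 1*44 = 98
Qs = 14 + 2*44 = 102
Surplus = Qs - Qd = 102 - 98 = 4

4


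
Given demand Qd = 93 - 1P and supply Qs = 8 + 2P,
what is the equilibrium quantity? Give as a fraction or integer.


First find equilibrium price:
93 - 1P = 8 + 2P
P* = 85/3 = 85/3
Then substitute into demand:
Q* = 93 - 1 * 85/3 = 194/3

194/3


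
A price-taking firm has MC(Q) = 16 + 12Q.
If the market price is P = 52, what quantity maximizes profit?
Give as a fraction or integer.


In perfect competition, profit is maximized where P = MC.
52 = 16 + 12Q
36 = 12Q
Q* = 36/12 = 3

3


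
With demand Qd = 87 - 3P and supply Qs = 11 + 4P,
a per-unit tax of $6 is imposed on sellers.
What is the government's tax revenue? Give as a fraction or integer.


With tax on sellers, new supply: Qs' = 11 + 4(P - 6)
= 4P - 13
New equilibrium quantity:
Q_new = 309/7
Tax revenue = tax * Q_new = 6 * 309/7 = 1854/7

1854/7


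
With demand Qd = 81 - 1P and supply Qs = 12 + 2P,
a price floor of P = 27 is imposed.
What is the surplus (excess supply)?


At P = 27:
Qd = 81 - 1*27 = 54
Qs = 12 + 2*27 = 66
Surplus = Qs - Qd = 66 - 54 = 12

12


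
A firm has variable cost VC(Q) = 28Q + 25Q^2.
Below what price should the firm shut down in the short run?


AVC(Q) = VC(Q)/Q = 28 + 25Q
AVC is increasing in Q, so minimum AVC is at Q -> 0+.
Min AVC = 28
The firm should shut down if P < 28.

28


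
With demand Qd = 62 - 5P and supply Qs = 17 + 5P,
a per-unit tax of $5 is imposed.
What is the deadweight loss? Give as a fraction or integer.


Pre-tax equilibrium quantity: Q* = 79/2
Post-tax equilibrium quantity: Q_tax = 27
Reduction in quantity: Q* - Q_tax = 25/2
DWL = (1/2) * tax * (Q* - Q_tax)
DWL = (1/2) * 5 * 25/2 = 125/4

125/4


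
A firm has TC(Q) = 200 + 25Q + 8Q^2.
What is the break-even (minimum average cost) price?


AC(Q) = 200/Q + 25 + 8Q
To minimize: dAC/dQ = -200/Q^2 + 8 = 0
Q^2 = 200/8 = 25
Q* = 5
Min AC = 200/5 + 25 + 8*5
Min AC = 40 + 25 + 40 = 105

105


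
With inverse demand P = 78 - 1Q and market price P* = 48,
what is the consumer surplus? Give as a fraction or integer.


Maximum willingness to pay (at Q=0): P_max = 78
Quantity demanded at P* = 48:
Q* = (78 - 48)/1 = 30
CS = (1/2) * Q* * (P_max - P*)
CS = (1/2) * 30 * (78 - 48)
CS = (1/2) * 30 * 30 = 450

450


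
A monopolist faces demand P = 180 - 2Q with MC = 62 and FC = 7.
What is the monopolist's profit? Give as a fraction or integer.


MR = MC: 180 - 4Q = 62
Q* = 59/2
P* = 180 - 2*59/2 = 121
Profit = (P* - MC)*Q* - FC
= (121 - 62)*59/2 - 7
= 59*59/2 - 7
= 3481/2 - 7 = 3467/2

3467/2


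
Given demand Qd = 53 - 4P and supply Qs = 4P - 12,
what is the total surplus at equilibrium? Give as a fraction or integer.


Find equilibrium: 53 - 4P = 4P - 12
53 + 12 = 8P
P* = 65/8 = 65/8
Q* = 4*65/8 - 12 = 41/2
Inverse demand: P = 53/4 - Q/4, so P_max = 53/4
Inverse supply: P = 3 + Q/4, so P_min = 3
CS = (1/2) * 41/2 * (53/4 - 65/8) = 1681/32
PS = (1/2) * 41/2 * (65/8 - 3) = 1681/32
TS = CS + PS = 1681/32 + 1681/32 = 1681/16

1681/16


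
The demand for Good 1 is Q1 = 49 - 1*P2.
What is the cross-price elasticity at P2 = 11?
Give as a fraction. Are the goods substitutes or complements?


dQ1/dP2 = -1
At P2 = 11: Q1 = 49 - 1*11 = 38
Exy = (dQ1/dP2)(P2/Q1) = -1 * 11 / 38 = -11/38
Since Exy < 0, the goods are complements.

-11/38 (complements)


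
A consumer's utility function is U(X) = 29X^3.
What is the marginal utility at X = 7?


MU = dU/dX = 29*3*X^(3-1)
MU = 87*X^2
At X = 7:
MU = 87 * 7^2
MU = 87 * 49 = 4263

4263


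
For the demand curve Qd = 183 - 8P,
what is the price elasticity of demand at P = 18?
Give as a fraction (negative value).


dQ/dP = -8
At P = 18: Q = 183 - 8*18 = 39
E = (dQ/dP)(P/Q) = (-8)(18/39) = -48/13

-48/13


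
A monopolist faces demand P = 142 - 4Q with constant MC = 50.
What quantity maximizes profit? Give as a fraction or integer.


TR = P*Q = (142 - 4Q)Q = 142Q - 4Q^2
MR = dTR/dQ = 142 - 8Q
Set MR = MC:
142 - 8Q = 50
92 = 8Q
Q* = 92/8 = 23/2

23/2


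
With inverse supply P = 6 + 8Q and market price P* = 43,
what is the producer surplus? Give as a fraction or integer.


Minimum supply price (at Q=0): P_min = 6
Quantity supplied at P* = 43:
Q* = (43 - 6)/8 = 37/8
PS = (1/2) * Q* * (P* - P_min)
PS = (1/2) * 37/8 * (43 - 6)
PS = (1/2) * 37/8 * 37 = 1369/16

1369/16


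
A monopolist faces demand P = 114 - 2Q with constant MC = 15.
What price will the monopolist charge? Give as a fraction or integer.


MR = 114 - 4Q
Set MR = MC: 114 - 4Q = 15
Q* = 99/4
Substitute into demand:
P* = 114 - 2*99/4 = 129/2

129/2


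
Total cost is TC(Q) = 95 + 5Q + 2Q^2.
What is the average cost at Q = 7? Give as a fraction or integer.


TC(7) = 95 + 5*7 + 2*7^2
TC(7) = 95 + 35 + 98 = 228
AC = TC/Q = 228/7 = 228/7

228/7


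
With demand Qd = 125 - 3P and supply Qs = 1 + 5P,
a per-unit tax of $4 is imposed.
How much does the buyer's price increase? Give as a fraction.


With a per-unit tax, the buyer's price increase depends on relative slopes.
Supply slope: d = 5, Demand slope: b = 3
Buyer's price increase = d * tax / (b + d)
= 5 * 4 / (3 + 5)
= 20 / 8 = 5/2

5/2


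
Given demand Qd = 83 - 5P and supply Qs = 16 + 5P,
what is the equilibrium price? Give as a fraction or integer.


At equilibrium, Qd = Qs.
83 - 5P = 16 + 5P
83 - 16 = 5P + 5P
67 = 10P
P* = 67/10 = 67/10

67/10


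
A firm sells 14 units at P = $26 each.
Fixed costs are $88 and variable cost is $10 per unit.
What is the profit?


Total Revenue = P * Q = 26 * 14 = $364
Total Cost = FC + VC*Q = 88 + 10*14 = $228
Profit = TR - TC = 364 - 228 = $136

$136


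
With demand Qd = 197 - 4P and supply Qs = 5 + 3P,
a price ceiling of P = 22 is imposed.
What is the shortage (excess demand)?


At P = 22:
Qd = 197 - 4*22 = 109
Qs = 5 + 3*22 = 71
Shortage = Qd - Qs = 109 - 71 = 38

38


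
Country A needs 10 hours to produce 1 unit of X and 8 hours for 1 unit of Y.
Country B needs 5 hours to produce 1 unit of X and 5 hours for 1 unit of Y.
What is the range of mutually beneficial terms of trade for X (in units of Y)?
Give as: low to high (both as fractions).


Opportunity cost of X for Country A = hours_X / hours_Y = 10/8 = 5/4 units of Y
Opportunity cost of X for Country B = hours_X / hours_Y = 5/5 = 1 units of Y
Terms of trade must be between the two opportunity costs.
Range: 1 to 5/4

1 to 5/4


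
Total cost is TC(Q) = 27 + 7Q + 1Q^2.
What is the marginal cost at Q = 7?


MC = dTC/dQ = 7 + 2*1*Q
At Q = 7:
MC = 7 + 2*7
MC = 7 + 14 = 21

21


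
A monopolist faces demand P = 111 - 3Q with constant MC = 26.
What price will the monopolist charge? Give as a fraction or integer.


MR = 111 - 6Q
Set MR = MC: 111 - 6Q = 26
Q* = 85/6
Substitute into demand:
P* = 111 - 3*85/6 = 137/2

137/2


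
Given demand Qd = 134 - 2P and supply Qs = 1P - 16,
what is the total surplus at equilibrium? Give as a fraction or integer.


Find equilibrium: 134 - 2P = 1P - 16
134 + 16 = 3P
P* = 150/3 = 50
Q* = 1*50 - 16 = 34
Inverse demand: P = 67 - Q/2, so P_max = 67
Inverse supply: P = 16 + Q/1, so P_min = 16
CS = (1/2) * 34 * (67 - 50) = 289
PS = (1/2) * 34 * (50 - 16) = 578
TS = CS + PS = 289 + 578 = 867

867


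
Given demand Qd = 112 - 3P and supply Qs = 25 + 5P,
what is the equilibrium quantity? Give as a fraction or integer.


First find equilibrium price:
112 - 3P = 25 + 5P
P* = 87/8 = 87/8
Then substitute into demand:
Q* = 112 - 3 * 87/8 = 635/8

635/8


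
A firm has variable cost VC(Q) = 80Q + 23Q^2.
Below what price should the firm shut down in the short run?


AVC(Q) = VC(Q)/Q = 80 + 23Q
AVC is increasing in Q, so minimum AVC is at Q -> 0+.
Min AVC = 80
The firm should shut down if P < 80.

80


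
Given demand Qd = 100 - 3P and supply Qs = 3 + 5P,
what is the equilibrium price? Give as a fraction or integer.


At equilibrium, Qd = Qs.
100 - 3P = 3 + 5P
100 - 3 = 3P + 5P
97 = 8P
P* = 97/8 = 97/8

97/8


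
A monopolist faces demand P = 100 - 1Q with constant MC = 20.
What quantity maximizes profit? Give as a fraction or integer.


TR = P*Q = (100 - 1Q)Q = 100Q - 1Q^2
MR = dTR/dQ = 100 - 2Q
Set MR = MC:
100 - 2Q = 20
80 = 2Q
Q* = 80/2 = 40

40


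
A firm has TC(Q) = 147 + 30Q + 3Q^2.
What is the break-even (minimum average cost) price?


AC(Q) = 147/Q + 30 + 3Q
To minimize: dAC/dQ = -147/Q^2 + 3 = 0
Q^2 = 147/3 = 49
Q* = 7
Min AC = 147/7 + 30 + 3*7
Min AC = 21 + 30 + 21 = 72

72


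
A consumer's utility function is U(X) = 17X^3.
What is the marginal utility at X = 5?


MU = dU/dX = 17*3*X^(3-1)
MU = 51*X^2
At X = 5:
MU = 51 * 5^2
MU = 51 * 25 = 1275

1275


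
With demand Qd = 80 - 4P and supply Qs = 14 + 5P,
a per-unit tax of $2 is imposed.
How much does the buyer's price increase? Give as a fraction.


With a per-unit tax, the buyer's price increase depends on relative slopes.
Supply slope: d = 5, Demand slope: b = 4
Buyer's price increase = d * tax / (b + d)
= 5 * 2 / (4 + 5)
= 10 / 9 = 10/9

10/9


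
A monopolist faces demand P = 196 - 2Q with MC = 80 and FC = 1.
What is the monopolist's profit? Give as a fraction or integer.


MR = MC: 196 - 4Q = 80
Q* = 29
P* = 196 - 2*29 = 138
Profit = (P* - MC)*Q* - FC
= (138 - 80)*29 - 1
= 58*29 - 1
= 1682 - 1 = 1681

1681


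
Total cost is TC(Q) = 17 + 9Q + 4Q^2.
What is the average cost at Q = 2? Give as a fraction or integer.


TC(2) = 17 + 9*2 + 4*2^2
TC(2) = 17 + 18 + 16 = 51
AC = TC/Q = 51/2 = 51/2

51/2


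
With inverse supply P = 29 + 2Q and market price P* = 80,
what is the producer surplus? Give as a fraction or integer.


Minimum supply price (at Q=0): P_min = 29
Quantity supplied at P* = 80:
Q* = (80 - 29)/2 = 51/2
PS = (1/2) * Q* * (P* - P_min)
PS = (1/2) * 51/2 * (80 - 29)
PS = (1/2) * 51/2 * 51 = 2601/4

2601/4


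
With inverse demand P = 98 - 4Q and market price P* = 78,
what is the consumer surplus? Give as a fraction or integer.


Maximum willingness to pay (at Q=0): P_max = 98
Quantity demanded at P* = 78:
Q* = (98 - 78)/4 = 5
CS = (1/2) * Q* * (P_max - P*)
CS = (1/2) * 5 * (98 - 78)
CS = (1/2) * 5 * 20 = 50

50


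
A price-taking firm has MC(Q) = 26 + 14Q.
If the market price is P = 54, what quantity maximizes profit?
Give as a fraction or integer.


In perfect competition, profit is maximized where P = MC.
54 = 26 + 14Q
28 = 14Q
Q* = 28/14 = 2

2


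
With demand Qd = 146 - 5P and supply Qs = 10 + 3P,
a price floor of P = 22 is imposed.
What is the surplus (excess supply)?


At P = 22:
Qd = 146 - 5*22 = 36
Qs = 10 + 3*22 = 76
Surplus = Qs - Qd = 76 - 36 = 40

40


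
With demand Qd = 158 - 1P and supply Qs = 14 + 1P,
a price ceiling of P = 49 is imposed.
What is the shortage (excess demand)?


At P = 49:
Qd = 158 - 1*49 = 109
Qs = 14 + 1*49 = 63
Shortage = Qd - Qs = 109 - 63 = 46

46


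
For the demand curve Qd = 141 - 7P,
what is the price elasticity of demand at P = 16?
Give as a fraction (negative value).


dQ/dP = -7
At P = 16: Q = 141 - 7*16 = 29
E = (dQ/dP)(P/Q) = (-7)(16/29) = -112/29

-112/29


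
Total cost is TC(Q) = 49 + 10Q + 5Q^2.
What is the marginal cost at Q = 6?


MC = dTC/dQ = 10 + 2*5*Q
At Q = 6:
MC = 10 + 10*6
MC = 10 + 60 = 70

70


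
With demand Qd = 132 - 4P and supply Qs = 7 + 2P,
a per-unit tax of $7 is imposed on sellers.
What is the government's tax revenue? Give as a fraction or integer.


With tax on sellers, new supply: Qs' = 7 + 2(P - 7)
= 2P - 7
New equilibrium quantity:
Q_new = 118/3
Tax revenue = tax * Q_new = 7 * 118/3 = 826/3

826/3


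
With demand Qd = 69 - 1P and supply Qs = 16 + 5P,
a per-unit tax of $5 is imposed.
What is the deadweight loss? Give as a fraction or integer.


Pre-tax equilibrium quantity: Q* = 361/6
Post-tax equilibrium quantity: Q_tax = 56
Reduction in quantity: Q* - Q_tax = 25/6
DWL = (1/2) * tax * (Q* - Q_tax)
DWL = (1/2) * 5 * 25/6 = 125/12

125/12


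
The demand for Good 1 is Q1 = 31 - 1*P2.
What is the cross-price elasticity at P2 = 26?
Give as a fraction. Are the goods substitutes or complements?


dQ1/dP2 = -1
At P2 = 26: Q1 = 31 - 1*26 = 5
Exy = (dQ1/dP2)(P2/Q1) = -1 * 26 / 5 = -26/5
Since Exy < 0, the goods are complements.

-26/5 (complements)


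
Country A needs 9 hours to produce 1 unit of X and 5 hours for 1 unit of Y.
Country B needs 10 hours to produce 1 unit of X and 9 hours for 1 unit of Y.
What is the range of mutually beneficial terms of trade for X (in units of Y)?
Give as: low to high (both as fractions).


Opportunity cost of X for Country A = hours_X / hours_Y = 9/5 = 9/5 units of Y
Opportunity cost of X for Country B = hours_X / hours_Y = 10/9 = 10/9 units of Y
Terms of trade must be between the two opportunity costs.
Range: 10/9 to 9/5

10/9 to 9/5


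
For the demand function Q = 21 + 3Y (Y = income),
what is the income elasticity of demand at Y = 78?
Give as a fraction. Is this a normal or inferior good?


dQ/dY = 3
At Y = 78: Q = 21 + 3*78 = 255
Ey = (dQ/dY)(Y/Q) = 3 * 78 / 255 = 78/85
Since Ey > 0, this is a normal good.

78/85 (normal good)


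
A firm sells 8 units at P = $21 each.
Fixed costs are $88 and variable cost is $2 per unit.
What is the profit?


Total Revenue = P * Q = 21 * 8 = $168
Total Cost = FC + VC*Q = 88 + 2*8 = $104
Profit = TR - TC = 168 - 104 = $64

$64


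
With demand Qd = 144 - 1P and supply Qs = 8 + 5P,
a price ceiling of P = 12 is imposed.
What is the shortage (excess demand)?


At P = 12:
Qd = 144 - 1*12 = 132
Qs = 8 + 5*12 = 68
Shortage = Qd - Qs = 132 - 68 = 64

64


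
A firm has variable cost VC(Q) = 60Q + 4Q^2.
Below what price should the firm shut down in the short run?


AVC(Q) = VC(Q)/Q = 60 + 4Q
AVC is increasing in Q, so minimum AVC is at Q -> 0+.
Min AVC = 60
The firm should shut down if P < 60.

60


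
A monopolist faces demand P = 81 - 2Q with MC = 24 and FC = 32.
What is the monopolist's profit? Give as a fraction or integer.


MR = MC: 81 - 4Q = 24
Q* = 57/4
P* = 81 - 2*57/4 = 105/2
Profit = (P* - MC)*Q* - FC
= (105/2 - 24)*57/4 - 32
= 57/2*57/4 - 32
= 3249/8 - 32 = 2993/8

2993/8


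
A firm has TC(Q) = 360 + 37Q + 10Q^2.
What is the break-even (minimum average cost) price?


AC(Q) = 360/Q + 37 + 10Q
To minimize: dAC/dQ = -360/Q^2 + 10 = 0
Q^2 = 360/10 = 36
Q* = 6
Min AC = 360/6 + 37 + 10*6
Min AC = 60 + 37 + 60 = 157

157


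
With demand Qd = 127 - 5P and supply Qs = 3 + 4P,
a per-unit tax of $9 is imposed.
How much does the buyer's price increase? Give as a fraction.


With a per-unit tax, the buyer's price increase depends on relative slopes.
Supply slope: d = 4, Demand slope: b = 5
Buyer's price increase = d * tax / (b + d)
= 4 * 9 / (5 + 4)
= 36 / 9 = 4

4


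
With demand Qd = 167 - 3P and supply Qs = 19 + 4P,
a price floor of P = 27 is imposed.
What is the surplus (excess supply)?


At P = 27:
Qd = 167 - 3*27 = 86
Qs = 19 + 4*27 = 127
Surplus = Qs - Qd = 127 - 86 = 41

41


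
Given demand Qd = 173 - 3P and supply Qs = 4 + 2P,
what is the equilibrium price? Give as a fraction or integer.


At equilibrium, Qd = Qs.
173 - 3P = 4 + 2P
173 - 4 = 3P + 2P
169 = 5P
P* = 169/5 = 169/5

169/5


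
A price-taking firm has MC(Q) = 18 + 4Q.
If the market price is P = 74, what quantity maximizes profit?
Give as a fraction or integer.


In perfect competition, profit is maximized where P = MC.
74 = 18 + 4Q
56 = 4Q
Q* = 56/4 = 14

14


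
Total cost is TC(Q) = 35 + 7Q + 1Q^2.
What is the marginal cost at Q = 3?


MC = dTC/dQ = 7 + 2*1*Q
At Q = 3:
MC = 7 + 2*3
MC = 7 + 6 = 13

13


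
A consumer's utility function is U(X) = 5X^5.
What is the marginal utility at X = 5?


MU = dU/dX = 5*5*X^(5-1)
MU = 25*X^4
At X = 5:
MU = 25 * 5^4
MU = 25 * 625 = 15625

15625


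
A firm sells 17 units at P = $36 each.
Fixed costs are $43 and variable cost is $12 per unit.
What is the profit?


Total Revenue = P * Q = 36 * 17 = $612
Total Cost = FC + VC*Q = 43 + 12*17 = $247
Profit = TR - TC = 612 - 247 = $365

$365


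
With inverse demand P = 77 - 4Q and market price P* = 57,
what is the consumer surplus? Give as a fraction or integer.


Maximum willingness to pay (at Q=0): P_max = 77
Quantity demanded at P* = 57:
Q* = (77 - 57)/4 = 5
CS = (1/2) * Q* * (P_max - P*)
CS = (1/2) * 5 * (77 - 57)
CS = (1/2) * 5 * 20 = 50

50


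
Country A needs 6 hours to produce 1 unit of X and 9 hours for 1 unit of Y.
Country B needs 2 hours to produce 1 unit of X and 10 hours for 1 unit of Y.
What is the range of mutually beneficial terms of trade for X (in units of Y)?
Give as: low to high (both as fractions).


Opportunity cost of X for Country A = hours_X / hours_Y = 6/9 = 2/3 units of Y
Opportunity cost of X for Country B = hours_X / hours_Y = 2/10 = 1/5 units of Y
Terms of trade must be between the two opportunity costs.
Range: 1/5 to 2/3

1/5 to 2/3


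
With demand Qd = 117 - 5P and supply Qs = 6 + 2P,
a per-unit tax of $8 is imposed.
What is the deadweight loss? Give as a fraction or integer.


Pre-tax equilibrium quantity: Q* = 264/7
Post-tax equilibrium quantity: Q_tax = 184/7
Reduction in quantity: Q* - Q_tax = 80/7
DWL = (1/2) * tax * (Q* - Q_tax)
DWL = (1/2) * 8 * 80/7 = 320/7

320/7


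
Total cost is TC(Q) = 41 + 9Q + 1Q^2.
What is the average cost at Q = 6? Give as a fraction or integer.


TC(6) = 41 + 9*6 + 1*6^2
TC(6) = 41 + 54 + 36 = 131
AC = TC/Q = 131/6 = 131/6

131/6


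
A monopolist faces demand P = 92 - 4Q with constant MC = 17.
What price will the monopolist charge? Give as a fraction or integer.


MR = 92 - 8Q
Set MR = MC: 92 - 8Q = 17
Q* = 75/8
Substitute into demand:
P* = 92 - 4*75/8 = 109/2

109/2


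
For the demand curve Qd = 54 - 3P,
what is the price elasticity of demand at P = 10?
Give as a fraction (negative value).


dQ/dP = -3
At P = 10: Q = 54 - 3*10 = 24
E = (dQ/dP)(P/Q) = (-3)(10/24) = -5/4

-5/4


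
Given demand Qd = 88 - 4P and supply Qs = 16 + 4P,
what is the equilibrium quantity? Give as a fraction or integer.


First find equilibrium price:
88 - 4P = 16 + 4P
P* = 72/8 = 9
Then substitute into demand:
Q* = 88 - 4 * 9 = 52

52


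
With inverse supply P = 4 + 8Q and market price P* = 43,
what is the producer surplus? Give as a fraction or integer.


Minimum supply price (at Q=0): P_min = 4
Quantity supplied at P* = 43:
Q* = (43 - 4)/8 = 39/8
PS = (1/2) * Q* * (P* - P_min)
PS = (1/2) * 39/8 * (43 - 4)
PS = (1/2) * 39/8 * 39 = 1521/16

1521/16
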